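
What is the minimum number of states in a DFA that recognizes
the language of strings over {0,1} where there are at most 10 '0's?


States: count = 0, 1, ..., 10 (all accepting; 11 states), plus a dead state for count > 10.
Total: 11 + 1 = 12.

12


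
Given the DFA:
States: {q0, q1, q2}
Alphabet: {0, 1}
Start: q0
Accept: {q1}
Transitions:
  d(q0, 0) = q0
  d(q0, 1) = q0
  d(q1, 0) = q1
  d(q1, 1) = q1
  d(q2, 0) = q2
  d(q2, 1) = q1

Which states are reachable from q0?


BFS from q0:
  layer 0: {q0}

{q0}


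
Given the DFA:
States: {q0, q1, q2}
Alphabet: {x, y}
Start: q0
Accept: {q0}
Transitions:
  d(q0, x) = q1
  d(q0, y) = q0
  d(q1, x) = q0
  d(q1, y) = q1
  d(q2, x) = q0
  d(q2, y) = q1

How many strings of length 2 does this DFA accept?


Enumerating all length-2 strings:
  "xx" -> q0 [accept]
  "xy" -> q1 [reject]
  "yx" -> q1 [reject]
  "yy" -> q0 [accept]

2 out of 4


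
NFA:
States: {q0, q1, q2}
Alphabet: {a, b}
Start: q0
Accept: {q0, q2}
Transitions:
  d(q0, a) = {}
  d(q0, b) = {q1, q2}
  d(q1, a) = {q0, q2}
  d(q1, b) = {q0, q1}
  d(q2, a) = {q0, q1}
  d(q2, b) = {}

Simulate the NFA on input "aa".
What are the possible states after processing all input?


Start: {q0}
  --a--> {}
  --a--> {}

{} (empty set, no valid transitions)


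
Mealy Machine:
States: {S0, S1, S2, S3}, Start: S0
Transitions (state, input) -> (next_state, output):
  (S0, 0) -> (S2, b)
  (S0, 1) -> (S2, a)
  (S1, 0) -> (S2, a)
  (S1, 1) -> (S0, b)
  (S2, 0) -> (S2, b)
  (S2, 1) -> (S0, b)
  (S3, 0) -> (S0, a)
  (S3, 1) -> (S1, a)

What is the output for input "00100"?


Step-by-step:
  (S0, 0) -> (S2, b)
  (S2, 0) -> (S2, b)
  (S2, 1) -> (S0, b)
  (S0, 0) -> (S2, b)
  (S2, 0) -> (S2, b)

"bbbbb"


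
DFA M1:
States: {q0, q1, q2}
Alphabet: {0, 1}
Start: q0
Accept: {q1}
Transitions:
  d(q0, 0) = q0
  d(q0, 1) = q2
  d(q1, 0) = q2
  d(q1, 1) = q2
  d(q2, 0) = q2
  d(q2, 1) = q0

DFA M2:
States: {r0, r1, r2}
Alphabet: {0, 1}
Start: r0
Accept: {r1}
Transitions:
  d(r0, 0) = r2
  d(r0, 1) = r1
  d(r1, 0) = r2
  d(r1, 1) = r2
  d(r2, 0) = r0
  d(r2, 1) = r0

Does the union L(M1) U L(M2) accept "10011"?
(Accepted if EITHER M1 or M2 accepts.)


M1: final=q2 accepted=False
M2: final=r2 accepted=False

No, union rejects (neither accepts)


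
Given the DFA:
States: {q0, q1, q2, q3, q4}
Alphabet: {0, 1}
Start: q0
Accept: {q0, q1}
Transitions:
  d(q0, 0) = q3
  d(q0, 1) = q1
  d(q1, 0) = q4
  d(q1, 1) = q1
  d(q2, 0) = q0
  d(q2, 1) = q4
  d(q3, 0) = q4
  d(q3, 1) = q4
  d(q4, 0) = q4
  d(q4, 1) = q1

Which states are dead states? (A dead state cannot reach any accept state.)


Forward reachability from each state:
  q0 -> reaches accept state q0 (live)
  q1 -> reaches accept state q1 (live)
  q2 -> reaches accept state q0 (live)
  q3 -> reaches accept state q1 (live)
  q4 -> reaches accept state q1 (live)

None (all states can reach an accept state)


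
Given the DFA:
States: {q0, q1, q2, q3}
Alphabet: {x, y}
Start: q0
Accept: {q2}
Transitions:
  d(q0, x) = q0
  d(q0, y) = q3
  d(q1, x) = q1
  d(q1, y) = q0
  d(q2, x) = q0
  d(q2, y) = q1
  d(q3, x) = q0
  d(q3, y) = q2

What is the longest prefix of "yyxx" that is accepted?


Run the DFA, marking each prefix where the state is accepting:
  "" -> q0 [reject]
  "y" -> q3 [reject]
  "yy" -> q2 [accept]
  "yyx" -> q0 [reject]
  "yyxx" -> q0 [reject]

"yy"


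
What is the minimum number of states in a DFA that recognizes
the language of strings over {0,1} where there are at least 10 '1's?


States: count = 0, 1, ..., 9, and a final '>= 10' state.
Total: 10 + 1 = 11. Accept = '>= 10' state.

11


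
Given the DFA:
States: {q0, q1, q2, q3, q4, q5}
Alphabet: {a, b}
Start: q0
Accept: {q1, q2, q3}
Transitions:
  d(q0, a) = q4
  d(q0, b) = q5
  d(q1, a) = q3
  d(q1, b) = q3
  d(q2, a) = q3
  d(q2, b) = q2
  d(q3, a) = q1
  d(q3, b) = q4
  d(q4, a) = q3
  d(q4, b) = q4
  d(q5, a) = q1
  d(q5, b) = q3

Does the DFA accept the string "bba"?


Trace: q0 -> q5 -> q3 -> q1
Final state: q1
Accept states: {q1, q2, q3}

Yes, accepted (final state q1 is an accept state)


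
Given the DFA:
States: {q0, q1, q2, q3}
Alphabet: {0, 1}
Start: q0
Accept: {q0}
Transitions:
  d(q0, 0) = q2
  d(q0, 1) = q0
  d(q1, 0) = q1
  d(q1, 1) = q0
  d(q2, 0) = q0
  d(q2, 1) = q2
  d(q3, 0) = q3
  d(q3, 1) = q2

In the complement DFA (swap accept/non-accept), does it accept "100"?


Trace: q0 -> q0 -> q2 -> q0
Final: q0
Original accept: {q0}
Complement: q0 is in original accept

No, complement rejects (original accepts)


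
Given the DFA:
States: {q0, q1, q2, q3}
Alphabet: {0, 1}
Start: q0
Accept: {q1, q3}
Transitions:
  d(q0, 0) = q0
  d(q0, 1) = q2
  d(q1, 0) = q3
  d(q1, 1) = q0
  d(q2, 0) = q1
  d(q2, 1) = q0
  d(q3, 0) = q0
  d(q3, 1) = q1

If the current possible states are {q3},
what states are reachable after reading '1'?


Apply transition on '1' from each current state:
  d(q3, 1) = q1

{q1}


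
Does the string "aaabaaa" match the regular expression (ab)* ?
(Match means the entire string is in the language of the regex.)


|string| = 7; first = 'a'; last = 'a'

No, "aaabaaa" does not match (ab)*


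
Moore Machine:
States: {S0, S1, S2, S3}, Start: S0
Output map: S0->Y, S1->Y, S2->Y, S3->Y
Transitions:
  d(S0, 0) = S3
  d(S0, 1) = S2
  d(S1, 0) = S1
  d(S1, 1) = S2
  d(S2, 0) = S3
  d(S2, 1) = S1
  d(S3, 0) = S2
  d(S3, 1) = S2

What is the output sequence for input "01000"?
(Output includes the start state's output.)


Start: S0 (output Y)
  --0--> S3 (output Y)
  --1--> S2 (output Y)
  --0--> S3 (output Y)
  --0--> S2 (output Y)
  --0--> S3 (output Y)

"YYYYYY"


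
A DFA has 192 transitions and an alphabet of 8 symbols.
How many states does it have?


Each state has exactly one transition per symbol.
states = transitions / |alphabet| = 192 / 8 = 24

24


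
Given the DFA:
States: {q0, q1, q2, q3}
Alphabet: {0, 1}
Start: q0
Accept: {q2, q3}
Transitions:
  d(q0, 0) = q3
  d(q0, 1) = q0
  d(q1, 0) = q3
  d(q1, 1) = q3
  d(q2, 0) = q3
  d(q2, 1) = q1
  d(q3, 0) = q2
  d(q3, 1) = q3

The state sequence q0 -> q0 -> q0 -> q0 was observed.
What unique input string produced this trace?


Trace back each transition to find the symbol:
  q0 --[1]--> q0
  q0 --[1]--> q0
  q0 --[1]--> q0

"111"


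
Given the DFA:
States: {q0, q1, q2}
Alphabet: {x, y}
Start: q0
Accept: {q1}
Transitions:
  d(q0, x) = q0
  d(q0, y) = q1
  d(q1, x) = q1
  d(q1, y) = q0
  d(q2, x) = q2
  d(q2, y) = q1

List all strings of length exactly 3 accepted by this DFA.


All strings of length 3: 8 total
Accepted: 4

"xxy", "xyx", "yxx", "yyy"


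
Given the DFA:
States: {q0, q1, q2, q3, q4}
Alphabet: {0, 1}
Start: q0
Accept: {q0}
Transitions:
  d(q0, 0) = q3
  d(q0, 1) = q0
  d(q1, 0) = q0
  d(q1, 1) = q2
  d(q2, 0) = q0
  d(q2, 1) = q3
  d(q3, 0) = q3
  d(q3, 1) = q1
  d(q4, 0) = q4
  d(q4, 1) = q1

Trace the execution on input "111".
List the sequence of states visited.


Input: 111
d(q0, 1) = q0
d(q0, 1) = q0
d(q0, 1) = q0


q0 -> q0 -> q0 -> q0


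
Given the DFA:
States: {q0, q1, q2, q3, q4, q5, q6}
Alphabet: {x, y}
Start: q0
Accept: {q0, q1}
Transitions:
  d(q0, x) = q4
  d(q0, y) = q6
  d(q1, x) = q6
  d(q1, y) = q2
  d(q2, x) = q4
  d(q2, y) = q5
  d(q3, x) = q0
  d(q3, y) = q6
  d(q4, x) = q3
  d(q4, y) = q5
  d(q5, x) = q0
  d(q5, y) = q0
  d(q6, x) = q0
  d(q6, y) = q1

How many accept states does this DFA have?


Accept states listed: {q0, q1}
Counting: q0(1) q1(2)

2


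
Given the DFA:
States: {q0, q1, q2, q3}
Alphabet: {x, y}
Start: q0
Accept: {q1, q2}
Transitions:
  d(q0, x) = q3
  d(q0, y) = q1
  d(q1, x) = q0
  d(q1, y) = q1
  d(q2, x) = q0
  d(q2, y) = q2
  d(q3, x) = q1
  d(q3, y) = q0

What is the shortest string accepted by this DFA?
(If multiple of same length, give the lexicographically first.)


BFS by string length (lex-first path to each state shown):
  len 0: q0<-""
  len 1: q1<-"y", q3<-"x"
Found accept state at length 1.

"y"


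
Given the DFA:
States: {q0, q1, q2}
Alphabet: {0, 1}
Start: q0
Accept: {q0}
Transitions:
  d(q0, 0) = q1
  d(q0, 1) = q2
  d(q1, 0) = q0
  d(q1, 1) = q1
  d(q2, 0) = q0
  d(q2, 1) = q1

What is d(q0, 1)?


Looking up transition d(q0, 1)

q2


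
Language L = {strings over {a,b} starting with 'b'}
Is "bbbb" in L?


first symbol = 'b'

Yes, "bbbb" is in L


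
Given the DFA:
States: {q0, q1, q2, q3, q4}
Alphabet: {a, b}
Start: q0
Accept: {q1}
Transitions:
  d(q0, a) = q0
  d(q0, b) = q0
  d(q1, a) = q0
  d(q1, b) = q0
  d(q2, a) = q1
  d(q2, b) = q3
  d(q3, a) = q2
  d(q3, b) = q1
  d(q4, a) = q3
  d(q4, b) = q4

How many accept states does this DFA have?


Accept states listed: {q1}
Counting: q1(1)

1


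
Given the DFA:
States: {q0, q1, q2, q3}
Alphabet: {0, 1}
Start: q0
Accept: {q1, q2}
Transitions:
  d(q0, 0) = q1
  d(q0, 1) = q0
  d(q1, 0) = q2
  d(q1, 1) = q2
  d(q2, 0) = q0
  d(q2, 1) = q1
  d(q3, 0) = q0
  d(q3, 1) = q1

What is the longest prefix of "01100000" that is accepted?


Run the DFA, marking each prefix where the state is accepting:
  "" -> q0 [reject]
  "0" -> q1 [accept]
  "01" -> q2 [accept]
  "011" -> q1 [accept]
  "0110" -> q2 [accept]
  "01100" -> q0 [reject]
  "011000" -> q1 [accept]
  "0110000" -> q2 [accept]
  "01100000" -> q0 [reject]

"0110000"


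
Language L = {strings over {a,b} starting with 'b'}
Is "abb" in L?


first symbol = 'a'

No, "abb" is not in L


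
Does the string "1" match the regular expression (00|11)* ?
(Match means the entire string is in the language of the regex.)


|string| = 1; first = '1'; last = '1'

No, "1" does not match (00|11)*


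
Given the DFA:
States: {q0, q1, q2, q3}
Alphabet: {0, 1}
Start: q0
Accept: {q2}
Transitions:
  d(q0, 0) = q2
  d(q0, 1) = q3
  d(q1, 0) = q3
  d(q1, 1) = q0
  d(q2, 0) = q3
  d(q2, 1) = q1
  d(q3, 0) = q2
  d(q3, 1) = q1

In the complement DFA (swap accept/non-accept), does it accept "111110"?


Trace: q0 -> q3 -> q1 -> q0 -> q3 -> q1 -> q3
Final: q3
Original accept: {q2}
Complement: q3 is not in original accept

Yes, complement accepts (original rejects)


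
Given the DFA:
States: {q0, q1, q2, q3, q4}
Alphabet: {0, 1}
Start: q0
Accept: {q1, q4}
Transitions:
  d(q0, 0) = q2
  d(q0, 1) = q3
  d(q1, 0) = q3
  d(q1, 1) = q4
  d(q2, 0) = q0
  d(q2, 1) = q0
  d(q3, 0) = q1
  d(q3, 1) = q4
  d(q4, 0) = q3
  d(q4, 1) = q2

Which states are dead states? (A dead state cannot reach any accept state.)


Forward reachability from each state:
  q0 -> reaches accept state q1 (live)
  q1 -> reaches accept state q1 (live)
  q2 -> reaches accept state q1 (live)
  q3 -> reaches accept state q1 (live)
  q4 -> reaches accept state q1 (live)

None (all states can reach an accept state)


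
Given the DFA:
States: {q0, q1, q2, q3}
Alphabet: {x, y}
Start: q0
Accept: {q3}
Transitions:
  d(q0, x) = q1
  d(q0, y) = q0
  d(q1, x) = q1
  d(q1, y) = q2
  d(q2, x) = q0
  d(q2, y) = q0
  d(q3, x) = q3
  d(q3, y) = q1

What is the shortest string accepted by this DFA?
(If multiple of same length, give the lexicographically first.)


BFS by string length (lex-first path to each state shown):
  len 0: q0<-""
  len 1: q0<-"y", q1<-"x"
  len 2: q0<-"yy", q1<-"xx", q2<-"xy"
  len 3: q0<-"xyx", q1<-"xxx", q2<-"xxy"
  len 4: q0<-"xxyx", q1<-"xxxx", q2<-"xxxy"
  len 5: q0<-"xxxyx", q1<-"xxxxx", q2<-"xxxxy"
  len 6: q0<-"xxxxyx", q1<-"xxxxxx", q2<-"xxxxxy"
  len 7: q0<-"xxxxxyx", q1<-"xxxxxxx", q2<-"xxxxxxy"
  len 8: q0<-"xxxxxxyx", q1<-"xxxxxxxx", q2<-"xxxxxxxy"

No string accepted (empty language)


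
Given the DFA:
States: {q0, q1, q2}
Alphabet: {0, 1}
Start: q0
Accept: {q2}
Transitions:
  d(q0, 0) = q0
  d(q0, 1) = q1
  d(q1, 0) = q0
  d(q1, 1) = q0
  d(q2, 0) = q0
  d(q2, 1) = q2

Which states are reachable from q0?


BFS from q0:
  layer 0: {q0}
  layer 1: {q1}

{q0, q1}


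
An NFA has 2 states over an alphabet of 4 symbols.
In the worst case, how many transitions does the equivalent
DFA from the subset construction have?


Subset construction: one DFA state per subset of NFA states = 2^2 = 4 states.
Each DFA state has 4 outgoing transitions: 4 * 4 = 16

16


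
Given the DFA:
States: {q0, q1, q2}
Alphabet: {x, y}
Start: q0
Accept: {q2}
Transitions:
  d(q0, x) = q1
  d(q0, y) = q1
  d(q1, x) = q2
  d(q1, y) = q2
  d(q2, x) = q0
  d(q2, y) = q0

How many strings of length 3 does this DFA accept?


Enumerating all length-3 strings:
  "xxx" -> q0 [reject]
  "xxy" -> q0 [reject]
  "xyx" -> q0 [reject]
  "xyy" -> q0 [reject]
  "yxx" -> q0 [reject]
  "yxy" -> q0 [reject]
  "yyx" -> q0 [reject]
  "yyy" -> q0 [reject]

0 out of 8


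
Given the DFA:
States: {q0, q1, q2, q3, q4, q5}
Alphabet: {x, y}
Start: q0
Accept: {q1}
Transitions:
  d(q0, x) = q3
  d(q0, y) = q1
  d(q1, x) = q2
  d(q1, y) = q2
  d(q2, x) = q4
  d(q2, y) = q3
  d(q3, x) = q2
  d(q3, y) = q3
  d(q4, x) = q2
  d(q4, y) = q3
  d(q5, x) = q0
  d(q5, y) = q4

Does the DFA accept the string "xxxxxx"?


Trace: q0 -> q3 -> q2 -> q4 -> q2 -> q4 -> q2
Final state: q2
Accept states: {q1}

No, rejected (final state q2 is not an accept state)


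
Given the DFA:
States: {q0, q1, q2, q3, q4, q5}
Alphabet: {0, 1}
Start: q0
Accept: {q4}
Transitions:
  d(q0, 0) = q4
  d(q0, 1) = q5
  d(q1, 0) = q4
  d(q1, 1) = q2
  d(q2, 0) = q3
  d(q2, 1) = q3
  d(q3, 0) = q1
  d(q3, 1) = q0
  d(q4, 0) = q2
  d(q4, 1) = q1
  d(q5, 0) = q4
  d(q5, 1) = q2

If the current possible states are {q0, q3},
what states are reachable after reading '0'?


Apply transition on '0' from each current state:
  d(q0, 0) = q4
  d(q3, 0) = q1

{q1, q4}


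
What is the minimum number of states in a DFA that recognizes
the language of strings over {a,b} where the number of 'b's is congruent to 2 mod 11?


States track (count of 'b') mod 11.
Need 11 states: one per remainder 0..10; accept = remainder 2.

11


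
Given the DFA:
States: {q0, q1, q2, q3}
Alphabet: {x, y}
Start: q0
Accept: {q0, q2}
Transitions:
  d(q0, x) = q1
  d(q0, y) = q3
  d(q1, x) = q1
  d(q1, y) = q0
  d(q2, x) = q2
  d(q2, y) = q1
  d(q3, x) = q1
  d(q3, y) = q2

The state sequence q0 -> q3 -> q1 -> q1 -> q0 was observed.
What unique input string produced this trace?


Trace back each transition to find the symbol:
  q0 --[y]--> q3
  q3 --[x]--> q1
  q1 --[x]--> q1
  q1 --[y]--> q0

"yxxy"


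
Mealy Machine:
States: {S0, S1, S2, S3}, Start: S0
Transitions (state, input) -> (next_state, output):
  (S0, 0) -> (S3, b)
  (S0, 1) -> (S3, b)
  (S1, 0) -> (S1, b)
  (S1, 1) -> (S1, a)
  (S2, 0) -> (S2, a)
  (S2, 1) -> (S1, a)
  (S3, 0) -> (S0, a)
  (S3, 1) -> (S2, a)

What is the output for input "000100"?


Step-by-step:
  (S0, 0) -> (S3, b)
  (S3, 0) -> (S0, a)
  (S0, 0) -> (S3, b)
  (S3, 1) -> (S2, a)
  (S2, 0) -> (S2, a)
  (S2, 0) -> (S2, a)

"babaaa"


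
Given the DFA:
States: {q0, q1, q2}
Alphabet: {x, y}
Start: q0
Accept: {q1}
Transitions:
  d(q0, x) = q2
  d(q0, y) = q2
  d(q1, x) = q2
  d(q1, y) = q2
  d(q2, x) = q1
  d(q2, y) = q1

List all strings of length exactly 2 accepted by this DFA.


All strings of length 2: 4 total
Accepted: 4

"xx", "xy", "yx", "yy"


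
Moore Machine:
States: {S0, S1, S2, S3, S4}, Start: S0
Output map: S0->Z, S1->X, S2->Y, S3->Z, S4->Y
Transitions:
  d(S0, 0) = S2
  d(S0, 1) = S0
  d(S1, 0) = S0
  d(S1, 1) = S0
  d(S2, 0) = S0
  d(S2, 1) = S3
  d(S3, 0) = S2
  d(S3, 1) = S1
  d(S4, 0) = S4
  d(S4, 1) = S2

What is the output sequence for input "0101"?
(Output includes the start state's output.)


Start: S0 (output Z)
  --0--> S2 (output Y)
  --1--> S3 (output Z)
  --0--> S2 (output Y)
  --1--> S3 (output Z)

"ZYZYZ"


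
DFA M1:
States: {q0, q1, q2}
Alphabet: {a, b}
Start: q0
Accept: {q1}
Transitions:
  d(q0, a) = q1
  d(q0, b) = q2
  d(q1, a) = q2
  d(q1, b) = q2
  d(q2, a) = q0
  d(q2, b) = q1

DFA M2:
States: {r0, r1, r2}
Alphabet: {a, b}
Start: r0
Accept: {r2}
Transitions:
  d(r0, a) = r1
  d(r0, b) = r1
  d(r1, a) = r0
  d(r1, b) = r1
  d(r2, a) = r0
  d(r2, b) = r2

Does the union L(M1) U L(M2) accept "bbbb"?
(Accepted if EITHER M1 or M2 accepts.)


M1: final=q1 accepted=True
M2: final=r1 accepted=False

Yes, union accepts


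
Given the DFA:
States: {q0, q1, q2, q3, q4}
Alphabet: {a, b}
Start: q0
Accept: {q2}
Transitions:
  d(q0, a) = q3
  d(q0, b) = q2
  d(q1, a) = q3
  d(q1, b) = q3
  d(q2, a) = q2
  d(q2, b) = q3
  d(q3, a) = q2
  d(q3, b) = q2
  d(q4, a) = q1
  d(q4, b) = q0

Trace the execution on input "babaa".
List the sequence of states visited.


Input: babaa
d(q0, b) = q2
d(q2, a) = q2
d(q2, b) = q3
d(q3, a) = q2
d(q2, a) = q2


q0 -> q2 -> q2 -> q3 -> q2 -> q2


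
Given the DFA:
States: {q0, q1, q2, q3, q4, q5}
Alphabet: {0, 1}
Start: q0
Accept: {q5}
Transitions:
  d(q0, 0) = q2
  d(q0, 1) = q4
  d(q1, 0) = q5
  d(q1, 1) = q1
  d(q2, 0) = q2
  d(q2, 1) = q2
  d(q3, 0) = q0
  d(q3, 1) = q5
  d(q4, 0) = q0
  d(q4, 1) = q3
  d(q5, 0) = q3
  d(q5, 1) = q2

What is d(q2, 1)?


Looking up transition d(q2, 1)

q2


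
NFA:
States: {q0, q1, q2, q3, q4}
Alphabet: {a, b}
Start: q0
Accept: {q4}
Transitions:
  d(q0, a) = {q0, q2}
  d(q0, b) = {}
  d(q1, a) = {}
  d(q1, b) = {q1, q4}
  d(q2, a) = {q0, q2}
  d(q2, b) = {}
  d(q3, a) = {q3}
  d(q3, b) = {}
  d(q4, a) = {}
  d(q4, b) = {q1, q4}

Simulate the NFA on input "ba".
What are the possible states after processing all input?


Start: {q0}
  --b--> {}
  --a--> {}

{} (empty set, no valid transitions)


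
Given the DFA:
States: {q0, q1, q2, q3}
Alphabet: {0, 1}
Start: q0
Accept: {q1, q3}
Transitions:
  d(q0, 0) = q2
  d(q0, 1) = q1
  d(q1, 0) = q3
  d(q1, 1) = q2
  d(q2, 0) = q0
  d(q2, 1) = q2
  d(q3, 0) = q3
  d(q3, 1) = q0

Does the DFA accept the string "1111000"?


Trace: q0 -> q1 -> q2 -> q2 -> q2 -> q0 -> q2 -> q0
Final state: q0
Accept states: {q1, q3}

No, rejected (final state q0 is not an accept state)


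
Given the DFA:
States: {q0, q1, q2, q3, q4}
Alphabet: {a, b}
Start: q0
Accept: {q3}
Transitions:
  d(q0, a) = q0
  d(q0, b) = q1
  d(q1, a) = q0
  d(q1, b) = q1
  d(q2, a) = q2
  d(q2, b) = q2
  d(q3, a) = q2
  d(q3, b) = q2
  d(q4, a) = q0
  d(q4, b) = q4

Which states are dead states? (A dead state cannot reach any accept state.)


Forward reachability from each state:
  q0 -> reaches {q0, q1}, no accept state (dead)
  q1 -> reaches {q0, q1}, no accept state (dead)
  q2 -> reaches {q2}, no accept state (dead)
  q3 -> reaches accept state q3 (live)
  q4 -> reaches {q0, q1, q4}, no accept state (dead)

{q0, q1, q2, q4}


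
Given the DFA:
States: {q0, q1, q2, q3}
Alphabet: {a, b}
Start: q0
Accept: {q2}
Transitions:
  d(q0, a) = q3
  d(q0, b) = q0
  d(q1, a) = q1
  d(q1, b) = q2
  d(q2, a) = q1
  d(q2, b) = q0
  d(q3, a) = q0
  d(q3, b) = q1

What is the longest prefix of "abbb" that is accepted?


Run the DFA, marking each prefix where the state is accepting:
  "" -> q0 [reject]
  "a" -> q3 [reject]
  "ab" -> q1 [reject]
  "abb" -> q2 [accept]
  "abbb" -> q0 [reject]

"abb"


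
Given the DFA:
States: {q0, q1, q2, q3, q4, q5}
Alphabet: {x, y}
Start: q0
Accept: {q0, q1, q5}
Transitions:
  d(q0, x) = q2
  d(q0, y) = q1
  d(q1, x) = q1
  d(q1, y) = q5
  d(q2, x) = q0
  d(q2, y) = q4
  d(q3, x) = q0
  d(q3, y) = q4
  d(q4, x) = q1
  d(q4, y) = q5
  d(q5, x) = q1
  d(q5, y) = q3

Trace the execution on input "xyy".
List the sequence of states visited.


Input: xyy
d(q0, x) = q2
d(q2, y) = q4
d(q4, y) = q5


q0 -> q2 -> q4 -> q5


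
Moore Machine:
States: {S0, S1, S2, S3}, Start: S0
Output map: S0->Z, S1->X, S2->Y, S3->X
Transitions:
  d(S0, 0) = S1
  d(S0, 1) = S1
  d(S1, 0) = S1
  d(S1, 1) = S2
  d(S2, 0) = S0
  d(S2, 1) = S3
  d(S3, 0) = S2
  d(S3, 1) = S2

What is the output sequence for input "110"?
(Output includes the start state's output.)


Start: S0 (output Z)
  --1--> S1 (output X)
  --1--> S2 (output Y)
  --0--> S0 (output Z)

"ZXYZ"


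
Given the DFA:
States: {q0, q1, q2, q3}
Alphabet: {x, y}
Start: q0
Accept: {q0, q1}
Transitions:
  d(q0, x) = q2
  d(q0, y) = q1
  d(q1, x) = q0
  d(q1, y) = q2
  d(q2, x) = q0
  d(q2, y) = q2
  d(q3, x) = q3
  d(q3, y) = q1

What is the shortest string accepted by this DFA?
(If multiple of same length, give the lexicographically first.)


BFS by string length (lex-first path to each state shown):
  len 0: q0<-""
Found accept state at length 0.

"" (empty string)


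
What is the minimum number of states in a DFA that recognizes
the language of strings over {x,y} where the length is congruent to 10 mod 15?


States track (length) mod 15.
Need 15 states: one per remainder 0..14; accept = remainder 10.

15


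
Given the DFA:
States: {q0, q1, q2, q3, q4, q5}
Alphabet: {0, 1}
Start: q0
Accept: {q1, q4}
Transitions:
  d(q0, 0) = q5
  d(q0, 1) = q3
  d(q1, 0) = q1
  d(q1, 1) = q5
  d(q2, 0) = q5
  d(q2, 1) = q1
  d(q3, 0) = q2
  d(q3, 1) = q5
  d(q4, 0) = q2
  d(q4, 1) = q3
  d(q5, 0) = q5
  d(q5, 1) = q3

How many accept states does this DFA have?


Accept states listed: {q1, q4}
Counting: q1(1) q4(2)

2


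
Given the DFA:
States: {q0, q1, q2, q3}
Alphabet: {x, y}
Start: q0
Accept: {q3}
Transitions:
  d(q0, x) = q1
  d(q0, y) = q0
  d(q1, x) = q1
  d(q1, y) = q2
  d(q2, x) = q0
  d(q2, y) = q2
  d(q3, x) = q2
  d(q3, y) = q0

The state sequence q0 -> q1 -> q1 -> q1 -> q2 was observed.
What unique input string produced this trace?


Trace back each transition to find the symbol:
  q0 --[x]--> q1
  q1 --[x]--> q1
  q1 --[x]--> q1
  q1 --[y]--> q2

"xxxy"


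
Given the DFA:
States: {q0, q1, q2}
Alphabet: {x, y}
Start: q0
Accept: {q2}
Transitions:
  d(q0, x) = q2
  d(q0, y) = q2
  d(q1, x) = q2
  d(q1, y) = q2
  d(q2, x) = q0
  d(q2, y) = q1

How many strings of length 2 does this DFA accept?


Enumerating all length-2 strings:
  "xx" -> q0 [reject]
  "xy" -> q1 [reject]
  "yx" -> q0 [reject]
  "yy" -> q1 [reject]

0 out of 4


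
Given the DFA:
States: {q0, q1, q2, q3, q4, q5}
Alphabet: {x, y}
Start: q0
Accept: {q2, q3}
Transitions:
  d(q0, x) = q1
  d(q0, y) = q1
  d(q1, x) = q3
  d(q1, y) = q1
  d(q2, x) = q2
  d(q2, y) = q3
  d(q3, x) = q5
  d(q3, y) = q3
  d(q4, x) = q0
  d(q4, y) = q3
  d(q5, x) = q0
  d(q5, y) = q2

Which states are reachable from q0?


BFS from q0:
  layer 0: {q0}
  layer 1: {q1}
  layer 2: {q3}
  layer 3: {q5}
  layer 4: {q2}

{q0, q1, q2, q3, q5}


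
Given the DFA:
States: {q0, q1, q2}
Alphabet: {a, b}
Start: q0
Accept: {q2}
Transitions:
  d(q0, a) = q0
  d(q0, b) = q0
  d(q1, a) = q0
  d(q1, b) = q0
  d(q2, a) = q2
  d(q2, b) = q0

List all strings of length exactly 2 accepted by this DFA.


All strings of length 2: 4 total
Accepted: 0

None


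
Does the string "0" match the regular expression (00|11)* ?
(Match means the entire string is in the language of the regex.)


|string| = 1; first = '0'; last = '0'

No, "0" does not match (00|11)*


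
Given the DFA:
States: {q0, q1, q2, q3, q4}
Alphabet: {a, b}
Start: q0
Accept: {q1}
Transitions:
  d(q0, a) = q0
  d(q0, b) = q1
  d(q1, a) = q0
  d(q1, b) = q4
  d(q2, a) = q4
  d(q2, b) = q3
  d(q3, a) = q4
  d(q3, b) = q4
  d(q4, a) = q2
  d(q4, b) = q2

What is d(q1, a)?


Looking up transition d(q1, a)

q0


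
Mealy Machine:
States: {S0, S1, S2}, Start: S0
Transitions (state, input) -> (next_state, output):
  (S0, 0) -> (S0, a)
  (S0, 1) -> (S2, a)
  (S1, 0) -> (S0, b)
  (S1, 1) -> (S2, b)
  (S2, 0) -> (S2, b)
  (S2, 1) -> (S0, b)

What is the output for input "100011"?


Step-by-step:
  (S0, 1) -> (S2, a)
  (S2, 0) -> (S2, b)
  (S2, 0) -> (S2, b)
  (S2, 0) -> (S2, b)
  (S2, 1) -> (S0, b)
  (S0, 1) -> (S2, a)

"abbbba"


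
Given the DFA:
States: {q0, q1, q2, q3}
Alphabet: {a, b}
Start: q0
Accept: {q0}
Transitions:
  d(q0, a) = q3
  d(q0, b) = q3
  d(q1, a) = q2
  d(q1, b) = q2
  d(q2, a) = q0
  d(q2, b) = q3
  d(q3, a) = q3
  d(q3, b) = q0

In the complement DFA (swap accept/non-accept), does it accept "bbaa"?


Trace: q0 -> q3 -> q0 -> q3 -> q3
Final: q3
Original accept: {q0}
Complement: q3 is not in original accept

Yes, complement accepts (original rejects)


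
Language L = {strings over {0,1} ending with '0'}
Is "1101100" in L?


last symbol = '0'

Yes, "1101100" is in L


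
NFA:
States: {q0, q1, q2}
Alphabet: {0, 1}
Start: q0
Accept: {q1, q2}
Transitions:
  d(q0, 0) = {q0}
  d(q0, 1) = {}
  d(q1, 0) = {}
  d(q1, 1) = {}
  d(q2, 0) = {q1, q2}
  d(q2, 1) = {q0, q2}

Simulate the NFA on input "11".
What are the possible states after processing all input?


Start: {q0}
  --1--> {}
  --1--> {}

{} (empty set, no valid transitions)


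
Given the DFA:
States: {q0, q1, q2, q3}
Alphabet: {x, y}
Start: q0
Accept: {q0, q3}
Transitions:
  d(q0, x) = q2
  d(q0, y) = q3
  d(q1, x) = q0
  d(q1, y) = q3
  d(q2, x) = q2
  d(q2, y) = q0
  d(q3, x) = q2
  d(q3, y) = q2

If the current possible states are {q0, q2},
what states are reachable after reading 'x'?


Apply transition on 'x' from each current state:
  d(q0, x) = q2
  d(q2, x) = q2

{q2}


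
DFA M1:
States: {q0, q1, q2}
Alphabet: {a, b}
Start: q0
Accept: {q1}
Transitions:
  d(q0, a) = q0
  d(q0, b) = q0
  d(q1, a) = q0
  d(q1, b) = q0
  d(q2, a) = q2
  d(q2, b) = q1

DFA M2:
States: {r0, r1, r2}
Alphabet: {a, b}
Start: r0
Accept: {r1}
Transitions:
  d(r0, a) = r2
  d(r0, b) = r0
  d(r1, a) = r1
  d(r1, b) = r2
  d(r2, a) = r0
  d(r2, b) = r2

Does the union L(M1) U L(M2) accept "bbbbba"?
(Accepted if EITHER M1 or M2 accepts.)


M1: final=q0 accepted=False
M2: final=r2 accepted=False

No, union rejects (neither accepts)


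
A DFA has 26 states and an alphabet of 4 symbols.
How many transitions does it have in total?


Each state has exactly one transition per symbol.
26 * 4 = 104

104


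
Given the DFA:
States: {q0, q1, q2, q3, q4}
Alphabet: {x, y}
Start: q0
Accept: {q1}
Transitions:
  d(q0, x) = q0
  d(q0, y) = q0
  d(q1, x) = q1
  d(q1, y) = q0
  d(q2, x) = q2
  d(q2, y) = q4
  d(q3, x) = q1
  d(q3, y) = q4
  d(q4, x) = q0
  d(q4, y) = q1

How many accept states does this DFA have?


Accept states listed: {q1}
Counting: q1(1)

1


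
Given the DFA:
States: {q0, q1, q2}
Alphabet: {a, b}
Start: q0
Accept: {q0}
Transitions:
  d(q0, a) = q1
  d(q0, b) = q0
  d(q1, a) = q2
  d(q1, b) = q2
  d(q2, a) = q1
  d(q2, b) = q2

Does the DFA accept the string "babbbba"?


Trace: q0 -> q0 -> q1 -> q2 -> q2 -> q2 -> q2 -> q1
Final state: q1
Accept states: {q0}

No, rejected (final state q1 is not an accept state)


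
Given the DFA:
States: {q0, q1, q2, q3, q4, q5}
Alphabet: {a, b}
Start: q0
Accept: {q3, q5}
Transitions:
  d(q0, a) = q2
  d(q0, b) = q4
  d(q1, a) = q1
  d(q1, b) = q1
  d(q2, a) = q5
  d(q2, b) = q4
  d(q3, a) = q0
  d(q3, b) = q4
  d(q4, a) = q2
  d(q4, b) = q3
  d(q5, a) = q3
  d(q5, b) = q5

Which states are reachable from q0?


BFS from q0:
  layer 0: {q0}
  layer 1: {q2, q4}
  layer 2: {q3, q5}

{q0, q2, q3, q4, q5}


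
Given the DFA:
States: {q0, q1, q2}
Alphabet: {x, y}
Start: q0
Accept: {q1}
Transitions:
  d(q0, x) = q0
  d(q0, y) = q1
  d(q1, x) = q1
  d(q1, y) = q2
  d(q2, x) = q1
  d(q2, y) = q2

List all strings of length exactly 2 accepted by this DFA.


All strings of length 2: 4 total
Accepted: 2

"xy", "yx"


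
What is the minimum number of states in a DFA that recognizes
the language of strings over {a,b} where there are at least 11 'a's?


States: count = 0, 1, ..., 10, and a final '>= 11' state.
Total: 11 + 1 = 12. Accept = '>= 11' state.

12


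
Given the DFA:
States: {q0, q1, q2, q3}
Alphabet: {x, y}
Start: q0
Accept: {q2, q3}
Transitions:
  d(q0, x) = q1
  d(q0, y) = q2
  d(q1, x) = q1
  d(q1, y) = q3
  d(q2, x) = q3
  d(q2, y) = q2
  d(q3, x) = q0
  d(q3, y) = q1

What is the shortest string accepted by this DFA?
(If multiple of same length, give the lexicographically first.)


BFS by string length (lex-first path to each state shown):
  len 0: q0<-""
  len 1: q1<-"x", q2<-"y"
Found accept state at length 1.

"y"


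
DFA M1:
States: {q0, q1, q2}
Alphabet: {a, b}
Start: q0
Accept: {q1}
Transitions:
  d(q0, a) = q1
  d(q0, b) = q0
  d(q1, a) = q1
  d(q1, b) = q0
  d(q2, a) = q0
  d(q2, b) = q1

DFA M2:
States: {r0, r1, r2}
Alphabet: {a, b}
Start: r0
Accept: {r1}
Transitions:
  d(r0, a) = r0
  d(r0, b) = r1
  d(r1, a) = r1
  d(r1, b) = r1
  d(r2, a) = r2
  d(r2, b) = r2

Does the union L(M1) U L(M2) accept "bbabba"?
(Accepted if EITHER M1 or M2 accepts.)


M1: final=q1 accepted=True
M2: final=r1 accepted=True

Yes, union accepts


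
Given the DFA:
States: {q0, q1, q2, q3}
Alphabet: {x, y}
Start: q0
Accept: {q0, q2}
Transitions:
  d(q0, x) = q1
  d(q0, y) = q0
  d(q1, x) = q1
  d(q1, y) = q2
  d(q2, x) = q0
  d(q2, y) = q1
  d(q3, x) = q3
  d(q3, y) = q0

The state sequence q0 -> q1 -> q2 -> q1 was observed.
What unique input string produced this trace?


Trace back each transition to find the symbol:
  q0 --[x]--> q1
  q1 --[y]--> q2
  q2 --[y]--> q1

"xyy"


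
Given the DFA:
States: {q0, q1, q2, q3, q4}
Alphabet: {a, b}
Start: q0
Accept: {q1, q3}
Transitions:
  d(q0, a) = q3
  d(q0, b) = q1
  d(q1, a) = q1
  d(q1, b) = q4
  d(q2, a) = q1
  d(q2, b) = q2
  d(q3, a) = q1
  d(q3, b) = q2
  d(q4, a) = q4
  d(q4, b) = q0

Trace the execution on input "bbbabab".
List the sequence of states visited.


Input: bbbabab
d(q0, b) = q1
d(q1, b) = q4
d(q4, b) = q0
d(q0, a) = q3
d(q3, b) = q2
d(q2, a) = q1
d(q1, b) = q4


q0 -> q1 -> q4 -> q0 -> q3 -> q2 -> q1 -> q4


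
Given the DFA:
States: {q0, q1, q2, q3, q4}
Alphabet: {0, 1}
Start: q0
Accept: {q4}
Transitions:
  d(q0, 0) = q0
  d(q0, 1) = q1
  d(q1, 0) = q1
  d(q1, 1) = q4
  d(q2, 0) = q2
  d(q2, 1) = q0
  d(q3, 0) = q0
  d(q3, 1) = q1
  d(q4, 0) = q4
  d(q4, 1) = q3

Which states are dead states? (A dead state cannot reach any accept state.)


Forward reachability from each state:
  q0 -> reaches accept state q4 (live)
  q1 -> reaches accept state q4 (live)
  q2 -> reaches accept state q4 (live)
  q3 -> reaches accept state q4 (live)
  q4 -> reaches accept state q4 (live)

None (all states can reach an accept state)


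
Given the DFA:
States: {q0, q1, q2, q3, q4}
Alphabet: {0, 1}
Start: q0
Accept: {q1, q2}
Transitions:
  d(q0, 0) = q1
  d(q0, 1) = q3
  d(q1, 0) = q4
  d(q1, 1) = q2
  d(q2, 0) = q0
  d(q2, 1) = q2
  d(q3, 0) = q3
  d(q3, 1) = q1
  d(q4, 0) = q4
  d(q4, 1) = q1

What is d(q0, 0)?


Looking up transition d(q0, 0)

q1


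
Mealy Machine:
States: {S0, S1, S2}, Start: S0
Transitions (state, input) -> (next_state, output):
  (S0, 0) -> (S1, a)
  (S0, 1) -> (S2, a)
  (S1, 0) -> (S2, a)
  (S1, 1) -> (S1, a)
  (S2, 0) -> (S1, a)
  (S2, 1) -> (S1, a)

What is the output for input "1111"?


Step-by-step:
  (S0, 1) -> (S2, a)
  (S2, 1) -> (S1, a)
  (S1, 1) -> (S1, a)
  (S1, 1) -> (S1, a)

"aaaa"


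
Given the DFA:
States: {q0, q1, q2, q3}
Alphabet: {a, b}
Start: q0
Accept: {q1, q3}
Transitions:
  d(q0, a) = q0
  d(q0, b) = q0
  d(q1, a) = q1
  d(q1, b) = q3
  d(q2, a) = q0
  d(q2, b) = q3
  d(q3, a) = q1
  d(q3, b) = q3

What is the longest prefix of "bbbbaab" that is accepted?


Run the DFA, marking each prefix where the state is accepting:
  "" -> q0 [reject]
  "b" -> q0 [reject]
  "bb" -> q0 [reject]
  "bbb" -> q0 [reject]
  "bbbb" -> q0 [reject]
  "bbbba" -> q0 [reject]
  "bbbbaa" -> q0 [reject]
  "bbbbaab" -> q0 [reject]

No prefix is accepted


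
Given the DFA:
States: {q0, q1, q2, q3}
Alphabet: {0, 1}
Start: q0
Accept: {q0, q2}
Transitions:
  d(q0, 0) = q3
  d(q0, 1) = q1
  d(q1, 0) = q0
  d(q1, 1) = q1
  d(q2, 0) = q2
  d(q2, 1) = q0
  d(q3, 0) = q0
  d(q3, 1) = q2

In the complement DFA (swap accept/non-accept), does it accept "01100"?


Trace: q0 -> q3 -> q2 -> q0 -> q3 -> q0
Final: q0
Original accept: {q0, q2}
Complement: q0 is in original accept

No, complement rejects (original accepts)


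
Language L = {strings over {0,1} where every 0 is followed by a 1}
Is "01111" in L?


'00' present: False; ends with '0': False

Yes, "01111" is in L


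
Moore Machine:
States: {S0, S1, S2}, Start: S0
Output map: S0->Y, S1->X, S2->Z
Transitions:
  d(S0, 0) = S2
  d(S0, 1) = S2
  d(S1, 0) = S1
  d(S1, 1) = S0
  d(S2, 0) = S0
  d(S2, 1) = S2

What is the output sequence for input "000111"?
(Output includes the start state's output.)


Start: S0 (output Y)
  --0--> S2 (output Z)
  --0--> S0 (output Y)
  --0--> S2 (output Z)
  --1--> S2 (output Z)
  --1--> S2 (output Z)
  --1--> S2 (output Z)

"YZYZZZZ"


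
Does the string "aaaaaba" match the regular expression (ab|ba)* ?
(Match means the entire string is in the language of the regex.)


|string| = 7; first = 'a'; last = 'a'

No, "aaaaaba" does not match (ab|ba)*


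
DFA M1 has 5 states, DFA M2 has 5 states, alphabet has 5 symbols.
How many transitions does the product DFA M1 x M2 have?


Product DFA has 5 * 5 = 25 states.
Each has 5 transitions: 25 * 5 = 125

125


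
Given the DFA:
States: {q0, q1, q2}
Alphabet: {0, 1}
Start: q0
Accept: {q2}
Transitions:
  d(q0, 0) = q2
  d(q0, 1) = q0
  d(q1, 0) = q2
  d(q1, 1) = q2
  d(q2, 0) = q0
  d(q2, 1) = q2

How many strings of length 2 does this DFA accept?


Enumerating all length-2 strings:
  "00" -> q0 [reject]
  "01" -> q2 [accept]
  "10" -> q2 [accept]
  "11" -> q0 [reject]

2 out of 4


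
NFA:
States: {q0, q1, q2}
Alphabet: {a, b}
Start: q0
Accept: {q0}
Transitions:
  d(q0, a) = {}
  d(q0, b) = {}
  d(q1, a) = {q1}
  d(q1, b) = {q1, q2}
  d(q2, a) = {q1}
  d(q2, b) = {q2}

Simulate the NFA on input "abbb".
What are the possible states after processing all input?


Start: {q0}
  --a--> {}
  --b--> {}
  --b--> {}
  --b--> {}

{} (empty set, no valid transitions)


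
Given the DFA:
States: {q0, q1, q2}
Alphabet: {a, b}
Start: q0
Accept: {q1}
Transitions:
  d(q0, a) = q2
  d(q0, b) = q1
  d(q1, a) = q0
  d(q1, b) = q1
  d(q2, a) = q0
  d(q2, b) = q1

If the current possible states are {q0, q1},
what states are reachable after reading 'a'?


Apply transition on 'a' from each current state:
  d(q0, a) = q2
  d(q1, a) = q0

{q0, q2}


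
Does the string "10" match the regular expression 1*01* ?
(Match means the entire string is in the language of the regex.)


|string| = 2; first = '1'; last = '0'

Yes, "10" matches 1*01*


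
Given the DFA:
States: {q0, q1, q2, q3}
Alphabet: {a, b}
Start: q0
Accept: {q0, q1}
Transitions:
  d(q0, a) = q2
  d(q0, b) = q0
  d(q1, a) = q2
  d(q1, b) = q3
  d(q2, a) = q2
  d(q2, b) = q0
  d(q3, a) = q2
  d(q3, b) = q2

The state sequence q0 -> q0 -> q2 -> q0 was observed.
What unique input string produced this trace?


Trace back each transition to find the symbol:
  q0 --[b]--> q0
  q0 --[a]--> q2
  q2 --[b]--> q0

"bab"


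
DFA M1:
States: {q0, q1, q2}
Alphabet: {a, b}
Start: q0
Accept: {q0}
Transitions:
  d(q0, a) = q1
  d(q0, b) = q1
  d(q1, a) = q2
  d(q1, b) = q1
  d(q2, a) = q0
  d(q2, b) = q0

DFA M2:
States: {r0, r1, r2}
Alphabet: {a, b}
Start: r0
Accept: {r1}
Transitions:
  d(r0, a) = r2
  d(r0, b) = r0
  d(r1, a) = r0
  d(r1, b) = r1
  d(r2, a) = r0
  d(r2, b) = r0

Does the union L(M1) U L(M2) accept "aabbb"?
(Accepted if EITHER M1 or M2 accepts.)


M1: final=q1 accepted=False
M2: final=r0 accepted=False

No, union rejects (neither accepts)


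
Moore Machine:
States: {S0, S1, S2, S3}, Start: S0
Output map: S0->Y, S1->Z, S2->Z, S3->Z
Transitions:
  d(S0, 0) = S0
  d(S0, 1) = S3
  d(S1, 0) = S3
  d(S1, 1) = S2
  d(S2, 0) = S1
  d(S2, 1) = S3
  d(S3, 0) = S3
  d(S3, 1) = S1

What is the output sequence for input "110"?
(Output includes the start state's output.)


Start: S0 (output Y)
  --1--> S3 (output Z)
  --1--> S1 (output Z)
  --0--> S3 (output Z)

"YZZZ"


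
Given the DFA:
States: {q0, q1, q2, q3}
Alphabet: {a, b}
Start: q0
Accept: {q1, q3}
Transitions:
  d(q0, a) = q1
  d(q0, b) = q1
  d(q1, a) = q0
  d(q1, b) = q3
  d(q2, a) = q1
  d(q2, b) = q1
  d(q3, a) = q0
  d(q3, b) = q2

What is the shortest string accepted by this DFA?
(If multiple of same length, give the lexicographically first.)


BFS by string length (lex-first path to each state shown):
  len 0: q0<-""
  len 1: q1<-"a"
Found accept state at length 1.

"a"


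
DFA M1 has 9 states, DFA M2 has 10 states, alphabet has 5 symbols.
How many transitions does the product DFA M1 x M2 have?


Product DFA has 9 * 10 = 90 states.
Each has 5 transitions: 90 * 5 = 450

450


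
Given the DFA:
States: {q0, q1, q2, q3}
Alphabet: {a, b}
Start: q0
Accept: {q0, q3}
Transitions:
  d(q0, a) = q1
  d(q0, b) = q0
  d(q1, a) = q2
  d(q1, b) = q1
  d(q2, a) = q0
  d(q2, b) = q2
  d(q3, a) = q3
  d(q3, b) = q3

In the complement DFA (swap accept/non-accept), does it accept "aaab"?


Trace: q0 -> q1 -> q2 -> q0 -> q0
Final: q0
Original accept: {q0, q3}
Complement: q0 is in original accept

No, complement rejects (original accepts)


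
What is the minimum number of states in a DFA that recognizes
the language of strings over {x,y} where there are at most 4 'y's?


States: count = 0, 1, ..., 4 (all accepting; 5 states), plus a dead state for count > 4.
Total: 5 + 1 = 6.

6


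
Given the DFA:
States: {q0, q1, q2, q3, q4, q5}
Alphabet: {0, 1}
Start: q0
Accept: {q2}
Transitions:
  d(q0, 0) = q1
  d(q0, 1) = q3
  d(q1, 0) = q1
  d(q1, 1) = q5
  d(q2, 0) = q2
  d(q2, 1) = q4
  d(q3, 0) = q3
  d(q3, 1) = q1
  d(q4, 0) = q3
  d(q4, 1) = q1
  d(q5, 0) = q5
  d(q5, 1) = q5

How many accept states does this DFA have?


Accept states listed: {q2}
Counting: q2(1)

1


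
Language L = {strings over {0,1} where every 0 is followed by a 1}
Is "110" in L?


'00' present: False; ends with '0': True

No, "110" is not in L


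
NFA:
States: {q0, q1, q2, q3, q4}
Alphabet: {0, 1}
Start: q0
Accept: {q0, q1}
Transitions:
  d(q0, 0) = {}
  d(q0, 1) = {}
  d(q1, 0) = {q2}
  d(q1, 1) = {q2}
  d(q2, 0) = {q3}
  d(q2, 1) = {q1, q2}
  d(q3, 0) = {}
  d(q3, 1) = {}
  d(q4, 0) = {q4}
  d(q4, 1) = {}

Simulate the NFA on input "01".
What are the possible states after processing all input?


Start: {q0}
  --0--> {}
  --1--> {}

{} (empty set, no valid transitions)


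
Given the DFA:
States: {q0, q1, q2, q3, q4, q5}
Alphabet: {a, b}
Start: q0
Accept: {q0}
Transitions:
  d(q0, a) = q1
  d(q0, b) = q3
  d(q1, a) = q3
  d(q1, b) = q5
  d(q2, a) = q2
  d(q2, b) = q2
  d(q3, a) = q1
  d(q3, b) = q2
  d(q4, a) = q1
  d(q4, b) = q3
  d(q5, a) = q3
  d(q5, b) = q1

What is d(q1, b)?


Looking up transition d(q1, b)

q5


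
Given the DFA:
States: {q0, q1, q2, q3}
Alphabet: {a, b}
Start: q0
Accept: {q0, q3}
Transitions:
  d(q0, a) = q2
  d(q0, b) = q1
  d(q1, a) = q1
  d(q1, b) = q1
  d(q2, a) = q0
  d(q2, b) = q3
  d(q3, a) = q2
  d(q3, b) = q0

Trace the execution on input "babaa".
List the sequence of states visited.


Input: babaa
d(q0, b) = q1
d(q1, a) = q1
d(q1, b) = q1
d(q1, a) = q1
d(q1, a) = q1


q0 -> q1 -> q1 -> q1 -> q1 -> q1


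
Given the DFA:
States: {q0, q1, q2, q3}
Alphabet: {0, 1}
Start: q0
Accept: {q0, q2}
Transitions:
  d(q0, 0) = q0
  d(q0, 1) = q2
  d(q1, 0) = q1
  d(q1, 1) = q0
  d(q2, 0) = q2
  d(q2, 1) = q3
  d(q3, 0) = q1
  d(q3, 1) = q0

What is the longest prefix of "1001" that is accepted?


Run the DFA, marking each prefix where the state is accepting:
  "" -> q0 [accept]
  "1" -> q2 [accept]
  "10" -> q2 [accept]
  "100" -> q2 [accept]
  "1001" -> q3 [reject]

"100"


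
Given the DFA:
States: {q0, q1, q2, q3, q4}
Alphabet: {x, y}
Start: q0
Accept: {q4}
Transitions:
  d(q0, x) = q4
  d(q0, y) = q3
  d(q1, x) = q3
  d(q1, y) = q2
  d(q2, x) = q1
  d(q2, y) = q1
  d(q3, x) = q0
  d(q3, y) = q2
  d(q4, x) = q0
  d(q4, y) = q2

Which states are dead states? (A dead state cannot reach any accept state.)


Forward reachability from each state:
  q0 -> reaches accept state q4 (live)
  q1 -> reaches accept state q4 (live)
  q2 -> reaches accept state q4 (live)
  q3 -> reaches accept state q4 (live)
  q4 -> reaches accept state q4 (live)

None (all states can reach an accept state)


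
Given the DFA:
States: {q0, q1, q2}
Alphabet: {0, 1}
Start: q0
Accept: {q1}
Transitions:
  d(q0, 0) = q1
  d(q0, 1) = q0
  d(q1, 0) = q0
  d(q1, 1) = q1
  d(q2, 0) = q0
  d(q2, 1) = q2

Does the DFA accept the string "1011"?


Trace: q0 -> q0 -> q1 -> q1 -> q1
Final state: q1
Accept states: {q1}

Yes, accepted (final state q1 is an accept state)
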